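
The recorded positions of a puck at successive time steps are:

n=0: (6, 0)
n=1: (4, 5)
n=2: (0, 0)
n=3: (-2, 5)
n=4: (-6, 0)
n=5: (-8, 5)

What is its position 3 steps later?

Differencing gives (-2, +5), (-4, -5), (-2, +5), (-4, -5), (-2, +5). This is the pattern (-2, +5), (-4, -5) repeated.
step 6: apply (-4, -5) → (-12, 0)
step 7: apply (-2, +5) → (-14, 5)
step 8: apply (-4, -5) → (-18, 0)

(-18, 0)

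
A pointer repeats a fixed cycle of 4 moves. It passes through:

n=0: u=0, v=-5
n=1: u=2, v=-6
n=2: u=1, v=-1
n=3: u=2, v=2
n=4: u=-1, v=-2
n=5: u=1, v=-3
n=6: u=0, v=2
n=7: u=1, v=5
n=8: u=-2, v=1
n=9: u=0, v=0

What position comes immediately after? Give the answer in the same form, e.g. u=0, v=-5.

u=-1, v=5

The moves between consecutive positions are (+2,-1), (-1,+5), (+1,+3), (-3,-4), (+2,-1), (-1,+5), (+1,+3), (-3,-4), (+2,-1); they repeat the 4-cycle [(+2,-1), (-1,+5), (+1,+3), (-3,-4)].
step 10: apply (-1,+5) → u=-1, v=5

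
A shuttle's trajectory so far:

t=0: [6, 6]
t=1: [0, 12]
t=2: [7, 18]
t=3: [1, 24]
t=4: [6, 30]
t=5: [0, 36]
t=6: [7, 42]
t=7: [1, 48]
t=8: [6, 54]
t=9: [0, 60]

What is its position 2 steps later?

[1, 72]

The first coordinate repeats the cycle [6, 0, 7, 1] with period 4; step 11 mod 4 = 3, giving 1.
The second coordinate changes by +6 each step, so at step 11 it is 6 + 11·(6) = 72.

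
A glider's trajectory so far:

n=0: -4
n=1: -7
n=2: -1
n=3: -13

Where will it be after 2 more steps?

Step-to-step displacements: -3, +6, -12; each is -2× the previous.
step 4: -13 + 24 → 11
step 5: 11 − 48 → -37

-37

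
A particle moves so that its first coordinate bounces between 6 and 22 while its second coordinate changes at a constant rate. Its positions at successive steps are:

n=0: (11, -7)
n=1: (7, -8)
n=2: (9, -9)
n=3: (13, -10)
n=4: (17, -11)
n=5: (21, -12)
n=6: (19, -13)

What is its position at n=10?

The first coordinate travels 4 per step and bounces off the walls at 6 and 22.
  step 7: 19 → 15
  step 8: 15 → 11
  step 9: 11 → 7
  step 10: 7 → 9
The second coordinate changes by -1 each step: at step 10 it is -17.

(9, -17)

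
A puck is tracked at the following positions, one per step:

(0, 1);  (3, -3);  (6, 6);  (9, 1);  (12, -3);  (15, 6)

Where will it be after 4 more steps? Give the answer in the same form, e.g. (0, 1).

The first coordinate changes by +3 each step, so at step 9 it is 0 + 9·(3) = 27.
The second coordinate repeats the cycle [1, -3, 6] with period 3; step 9 mod 3 = 0, giving 1.

(27, 1)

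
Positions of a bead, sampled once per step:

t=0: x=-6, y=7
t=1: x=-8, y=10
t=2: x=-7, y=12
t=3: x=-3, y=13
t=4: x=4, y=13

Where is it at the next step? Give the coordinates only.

First differences are (-2,+3), (+1,+2), (+4,+1), (+7,+0); their common second difference is (+3,-1) (constant acceleration).
step 5: x=4, y=13 + (+10,-1) → x=14, y=12

x=14, y=12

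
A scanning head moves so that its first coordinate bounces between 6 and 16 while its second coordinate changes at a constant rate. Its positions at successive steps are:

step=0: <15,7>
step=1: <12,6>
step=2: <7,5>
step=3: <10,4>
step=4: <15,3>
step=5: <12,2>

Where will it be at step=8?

<15,-1>

The first coordinate travels 5 per step and bounces off the walls at 6 and 16.
  step 6: 12 → 7
  step 7: 7 → 10
  step 8: 10 → 15
The second coordinate changes by -1 each step: at step 8 it is -1.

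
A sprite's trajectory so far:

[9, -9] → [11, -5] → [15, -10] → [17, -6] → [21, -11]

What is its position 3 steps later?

Step-to-step displacements: [+2, +4], [+4, -5], [+2, +4], [+4, -5] — a repeating cycle of length 2.
step 5: apply [+2, +4] → [23, -7]
step 6: apply [+4, -5] → [27, -12]
step 7: apply [+2, +4] → [29, -8]

[29, -8]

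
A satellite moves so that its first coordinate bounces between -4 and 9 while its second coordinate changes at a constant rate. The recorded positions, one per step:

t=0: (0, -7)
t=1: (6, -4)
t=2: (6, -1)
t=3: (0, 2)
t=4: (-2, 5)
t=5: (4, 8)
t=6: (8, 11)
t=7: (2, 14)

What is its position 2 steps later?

(2, 20)

The first coordinate travels 6 per step and bounces off the walls at -4 and 9.
  step 8: 2 → -4
  step 9: -4 → 2
The second coordinate changes by +3 each step: at step 9 it is 20.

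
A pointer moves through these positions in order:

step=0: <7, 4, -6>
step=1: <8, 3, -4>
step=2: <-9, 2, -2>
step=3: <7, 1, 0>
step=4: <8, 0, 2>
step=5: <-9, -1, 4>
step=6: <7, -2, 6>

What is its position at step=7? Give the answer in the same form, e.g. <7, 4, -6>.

The first coordinate repeats the cycle [7, 8, -9] with period 3; step 7 mod 3 = 1, giving 8.
The second coordinate changes by -1 each step, so at step 7 it is 4 + 7·(-1) = -3.
The third coordinate changes by +2 each step, so at step 7 it is -6 + 7·(2) = 8.

<8, -3, 8>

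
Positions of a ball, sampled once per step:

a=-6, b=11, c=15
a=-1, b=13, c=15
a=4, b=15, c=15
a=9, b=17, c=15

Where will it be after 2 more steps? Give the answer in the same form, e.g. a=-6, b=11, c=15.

Constant displacement of (+5, +2, +0) per step.
step 4: a=9, b=17, c=15 + (+5, +2, +0) → a=14, b=19, c=15
step 5: a=14, b=19, c=15 + (+5, +2, +0) → a=19, b=21, c=15

a=19, b=21, c=15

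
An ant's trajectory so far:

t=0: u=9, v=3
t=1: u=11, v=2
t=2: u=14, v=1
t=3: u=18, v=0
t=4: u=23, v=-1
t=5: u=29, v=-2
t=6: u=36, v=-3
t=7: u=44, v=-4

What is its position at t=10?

u=74, v=-7

Taking differences between consecutive positions: (+2, -1), (+3, -1), (+4, -1), (+5, -1), (+6, -1), (+7, -1), (+8, -1). These grow by (+1, +0) each step.
step 8: u=44, v=-4 + (+9, -1) → u=53, v=-5
step 9: u=53, v=-5 + (+10, -1) → u=63, v=-6
step 10: u=63, v=-6 + (+11, -1) → u=74, v=-7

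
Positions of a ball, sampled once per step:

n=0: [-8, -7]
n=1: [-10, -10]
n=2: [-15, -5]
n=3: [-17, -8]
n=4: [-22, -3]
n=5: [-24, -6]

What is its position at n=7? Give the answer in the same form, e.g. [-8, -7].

The moves between consecutive positions are [-2, -3], [-5, +5], [-2, -3], [-5, +5], [-2, -3]; they repeat the 2-cycle [[-2, -3], [-5, +5]].
step 6: apply [-5, +5] → [-29, -1]
step 7: apply [-2, -3] → [-31, -4]

[-31, -4]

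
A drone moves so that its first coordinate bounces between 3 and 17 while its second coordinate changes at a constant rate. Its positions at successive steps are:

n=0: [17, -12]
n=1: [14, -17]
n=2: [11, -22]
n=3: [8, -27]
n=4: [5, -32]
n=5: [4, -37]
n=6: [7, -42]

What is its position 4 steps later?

[15, -62]

The first coordinate reflects between 3 and 17, moving 3 per step.
  step 7: 7 → 10
  step 8: 10 → 13
  step 9: 13 → 16
  step 10: 16 → 15
The second coordinate changes by -5 each step: at step 10 it is -62.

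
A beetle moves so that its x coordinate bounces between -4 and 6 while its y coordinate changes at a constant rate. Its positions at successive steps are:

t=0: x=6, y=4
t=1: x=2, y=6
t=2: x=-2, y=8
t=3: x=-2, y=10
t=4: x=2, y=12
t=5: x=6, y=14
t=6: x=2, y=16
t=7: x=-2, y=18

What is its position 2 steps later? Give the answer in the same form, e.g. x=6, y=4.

The x coordinate travels 4 per step and bounces off the walls at -4 and 6.
  step 8: -2 → -2
  step 9: -2 → 2
The y coordinate changes by +2 each step: at step 9 it is 22.

x=2, y=22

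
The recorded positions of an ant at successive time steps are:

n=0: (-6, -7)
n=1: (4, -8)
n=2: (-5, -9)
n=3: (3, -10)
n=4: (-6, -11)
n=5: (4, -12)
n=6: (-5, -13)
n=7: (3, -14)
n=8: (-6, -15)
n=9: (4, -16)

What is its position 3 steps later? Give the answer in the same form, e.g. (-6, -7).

The first coordinate repeats the cycle [-6, 4, -5, 3] with period 4; step 12 mod 4 = 0, giving -6.
The second coordinate changes by -1 each step, so at step 12 it is -7 + 12·(-1) = -19.

(-6, -19)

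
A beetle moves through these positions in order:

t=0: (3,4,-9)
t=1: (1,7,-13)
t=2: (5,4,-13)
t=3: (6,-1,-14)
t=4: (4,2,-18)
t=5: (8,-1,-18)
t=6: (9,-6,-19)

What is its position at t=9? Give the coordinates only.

(12,-11,-24)

Step-to-step displacements: (-2,+3,-4), (+4,-3,+0), (+1,-5,-1), (-2,+3,-4), (+4,-3,+0), (+1,-5,-1) — a repeating cycle of length 3.
step 7: apply (-2,+3,-4) → (7,-3,-23)
step 8: apply (+4,-3,+0) → (11,-6,-23)
step 9: apply (+1,-5,-1) → (12,-11,-24)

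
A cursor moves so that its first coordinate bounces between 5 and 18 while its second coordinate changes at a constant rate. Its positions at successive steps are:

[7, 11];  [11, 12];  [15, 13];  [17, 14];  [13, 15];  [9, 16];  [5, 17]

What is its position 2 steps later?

[13, 19]

The first coordinate reflects between 5 and 18, moving 4 per step.
  step 7: 5 → 9
  step 8: 9 → 13
The second coordinate changes by +1 each step: at step 8 it is 19.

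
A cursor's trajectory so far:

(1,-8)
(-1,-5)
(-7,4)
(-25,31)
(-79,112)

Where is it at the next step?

Step-to-step displacements: (-2,+3), (-6,+9), (-18,+27), (-54,+81); each is 3× the previous.
step 5: (-79,112) + (-162,+243) → (-241,355)

(-241,355)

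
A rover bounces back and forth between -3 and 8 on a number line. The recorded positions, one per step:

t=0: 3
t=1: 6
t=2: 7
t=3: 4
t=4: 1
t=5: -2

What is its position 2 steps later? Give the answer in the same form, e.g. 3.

The value reflects between -3 and 8, moving 3 per step.
  step 6: -2 → -1
  step 7: -1 → 2

2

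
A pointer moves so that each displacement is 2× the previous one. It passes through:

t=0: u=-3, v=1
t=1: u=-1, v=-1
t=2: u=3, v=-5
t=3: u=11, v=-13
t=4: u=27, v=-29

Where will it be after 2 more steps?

u=123, v=-125

Consecutive displacements (+2,-2), (+4,-4), (+8,-8), (+16,-16) scale by a factor of 2 each step.
step 5: u=27, v=-29 + (+32,-32) → u=59, v=-61
step 6: u=59, v=-61 + (+64,-64) → u=123, v=-125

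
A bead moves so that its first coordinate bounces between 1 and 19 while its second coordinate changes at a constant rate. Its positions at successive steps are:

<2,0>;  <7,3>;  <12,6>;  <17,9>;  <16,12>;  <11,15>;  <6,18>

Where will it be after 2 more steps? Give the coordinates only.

<6,24>

The first coordinate travels 5 per step and bounces off the walls at 1 and 19.
  step 7: 6 → 1
  step 8: 1 → 6
The second coordinate changes by +3 each step: at step 8 it is 24.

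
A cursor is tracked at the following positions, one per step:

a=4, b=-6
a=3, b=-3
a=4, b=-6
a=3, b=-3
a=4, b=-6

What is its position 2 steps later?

a=4, b=-6

Consecutive displacements (-1, +3), (+1, -3), (-1, +3), (+1, -3) scale by a factor of -1 each step.
step 5: a=4, b=-6 + (-1, +3) → a=3, b=-3
step 6: a=3, b=-3 + (+1, -3) → a=4, b=-6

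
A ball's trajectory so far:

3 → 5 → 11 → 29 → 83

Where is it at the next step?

Step-to-step displacements: +2, +6, +18, +54; each is 3× the previous.
step 5: 83 + 162 → 245

245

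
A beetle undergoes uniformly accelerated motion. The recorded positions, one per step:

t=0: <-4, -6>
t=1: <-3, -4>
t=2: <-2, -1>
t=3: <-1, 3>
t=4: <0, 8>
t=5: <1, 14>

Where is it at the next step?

Successive displacements: <+1, +2>, <+1, +3>, <+1, +4>, <+1, +5>, <+1, +6> — each changes by <+0, +1>.
step 6: <1, 14> + <+1, +7> → <2, 21>

<2, 21>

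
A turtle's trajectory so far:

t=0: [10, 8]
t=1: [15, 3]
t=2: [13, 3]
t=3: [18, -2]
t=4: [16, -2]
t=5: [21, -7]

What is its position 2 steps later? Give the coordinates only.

[24, -12]

The moves between consecutive positions are [+5, -5], [-2, +0], [+5, -5], [-2, +0], [+5, -5]; they repeat the 2-cycle [[+5, -5], [-2, +0]].
step 6: apply [-2, +0] → [19, -7]
step 7: apply [+5, -5] → [24, -12]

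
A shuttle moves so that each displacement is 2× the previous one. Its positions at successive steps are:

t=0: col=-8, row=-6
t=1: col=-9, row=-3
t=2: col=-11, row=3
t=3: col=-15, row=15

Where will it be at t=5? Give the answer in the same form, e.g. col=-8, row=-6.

col=-39, row=87

The jumps are (-1,+3), (-2,+6), (-4,+12) — a geometric progression with ratio 2.
step 4: col=-15, row=15 + (-8,+24) → col=-23, row=39
step 5: col=-23, row=39 + (-16,+48) → col=-39, row=87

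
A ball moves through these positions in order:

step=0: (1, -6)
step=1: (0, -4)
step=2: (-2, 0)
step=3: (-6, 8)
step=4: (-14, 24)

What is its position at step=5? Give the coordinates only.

Step-to-step displacements: (-1, +2), (-2, +4), (-4, +8), (-8, +16); each is 2× the previous.
step 5: (-14, 24) + (-16, +32) → (-30, 56)

(-30, 56)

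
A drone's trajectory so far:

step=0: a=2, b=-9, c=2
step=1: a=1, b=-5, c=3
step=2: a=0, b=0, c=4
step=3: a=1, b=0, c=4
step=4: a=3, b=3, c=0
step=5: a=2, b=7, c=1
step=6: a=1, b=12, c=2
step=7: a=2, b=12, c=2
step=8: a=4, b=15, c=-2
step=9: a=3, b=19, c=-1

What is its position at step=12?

a=5, b=27, c=-4

The moves between consecutive positions are (-1, +4, +1), (-1, +5, +1), (+1, +0, +0), (+2, +3, -4), (-1, +4, +1), (-1, +5, +1), (+1, +0, +0), (+2, +3, -4), (-1, +4, +1); they repeat the 4-cycle [(-1, +4, +1), (-1, +5, +1), (+1, +0, +0), (+2, +3, -4)].
step 10: apply (-1, +5, +1) → a=2, b=24, c=0
step 11: apply (+1, +0, +0) → a=3, b=24, c=0
step 12: apply (+2, +3, -4) → a=5, b=27, c=-4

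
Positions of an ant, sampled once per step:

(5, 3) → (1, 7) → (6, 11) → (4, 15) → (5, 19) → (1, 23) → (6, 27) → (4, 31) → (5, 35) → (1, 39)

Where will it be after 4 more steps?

(1, 55)

The first coordinate repeats the cycle [5, 1, 6, 4] with period 4; step 13 mod 4 = 1, giving 1.
The second coordinate changes by +4 each step, so at step 13 it is 3 + 13·(4) = 55.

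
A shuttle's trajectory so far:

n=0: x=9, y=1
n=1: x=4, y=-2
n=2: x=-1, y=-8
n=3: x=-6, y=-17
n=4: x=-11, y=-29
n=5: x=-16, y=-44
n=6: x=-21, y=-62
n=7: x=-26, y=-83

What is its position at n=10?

Successive displacements: (-5,-3), (-5,-6), (-5,-9), (-5,-12), (-5,-15), (-5,-18), (-5,-21) — each changes by (+0,-3).
step 8: x=-26, y=-83 + (-5,-24) → x=-31, y=-107
step 9: x=-31, y=-107 + (-5,-27) → x=-36, y=-134
step 10: x=-36, y=-134 + (-5,-30) → x=-41, y=-164

x=-41, y=-164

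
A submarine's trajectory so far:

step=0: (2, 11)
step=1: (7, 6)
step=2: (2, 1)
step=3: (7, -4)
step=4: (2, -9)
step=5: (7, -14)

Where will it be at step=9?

(7, -34)

First: cycles through 2, 7 every 2 steps. Step 9 lands at position 1 of the cycle → 7.
Second: linear, -5 per step → -34 at step 9.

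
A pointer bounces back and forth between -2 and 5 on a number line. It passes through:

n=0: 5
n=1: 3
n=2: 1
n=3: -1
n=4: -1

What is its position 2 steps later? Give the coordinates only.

The value reflects between -2 and 5, moving 2 per step.
  step 5: -1 → 1
  step 6: 1 → 3

3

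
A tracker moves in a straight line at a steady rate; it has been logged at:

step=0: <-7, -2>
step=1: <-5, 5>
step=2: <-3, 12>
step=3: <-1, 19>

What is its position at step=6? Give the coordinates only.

Constant displacement of <+2, +7> per step.
step 4: <-1, 19> + <+2, +7> → <1, 26>
step 5: <1, 26> + <+2, +7> → <3, 33>
step 6: <3, 33> + <+2, +7> → <5, 40>

<5, 40>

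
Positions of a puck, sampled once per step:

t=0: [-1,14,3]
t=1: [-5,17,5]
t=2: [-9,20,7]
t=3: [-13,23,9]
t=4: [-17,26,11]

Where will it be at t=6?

[-25,32,15]

The position changes by [-4,+3,+2] every step.
step 5: [-17,26,11] + [-4,+3,+2] → [-21,29,13]
step 6: [-21,29,13] + [-4,+3,+2] → [-25,32,15]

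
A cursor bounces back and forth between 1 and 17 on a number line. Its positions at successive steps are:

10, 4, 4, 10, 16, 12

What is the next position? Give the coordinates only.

6

The value travels 6 per step and bounces off the walls at 1 and 17.
  step 6: 12 → 6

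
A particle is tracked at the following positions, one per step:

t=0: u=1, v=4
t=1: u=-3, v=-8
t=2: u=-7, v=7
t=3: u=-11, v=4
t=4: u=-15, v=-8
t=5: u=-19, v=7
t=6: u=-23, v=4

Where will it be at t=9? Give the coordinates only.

The u coordinate changes by -4 each step, so at step 9 it is 1 + 9·(-4) = -35.
The v coordinate repeats the cycle [4, -8, 7] with period 3; step 9 mod 3 = 0, giving 4.

u=-35, v=4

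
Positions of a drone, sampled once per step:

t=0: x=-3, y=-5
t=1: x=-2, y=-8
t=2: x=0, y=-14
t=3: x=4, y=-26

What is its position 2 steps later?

The jumps are (+1, -3), (+2, -6), (+4, -12) — a geometric progression with ratio 2.
step 4: x=4, y=-26 + (+8, -24) → x=12, y=-50
step 5: x=12, y=-50 + (+16, -48) → x=28, y=-98

x=28, y=-98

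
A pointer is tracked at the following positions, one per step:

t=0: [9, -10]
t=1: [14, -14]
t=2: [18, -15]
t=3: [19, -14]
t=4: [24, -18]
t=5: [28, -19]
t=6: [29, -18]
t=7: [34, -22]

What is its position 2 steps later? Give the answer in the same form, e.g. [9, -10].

Step-to-step displacements: [+5, -4], [+4, -1], [+1, +1], [+5, -4], [+4, -1], [+1, +1], [+5, -4] — a repeating cycle of length 3.
step 8: apply [+4, -1] → [38, -23]
step 9: apply [+1, +1] → [39, -22]

[39, -22]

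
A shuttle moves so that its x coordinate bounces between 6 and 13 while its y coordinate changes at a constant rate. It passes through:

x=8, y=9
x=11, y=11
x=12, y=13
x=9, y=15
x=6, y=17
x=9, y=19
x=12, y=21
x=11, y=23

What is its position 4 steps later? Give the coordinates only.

The x coordinate travels 3 per step and bounces off the walls at 6 and 13.
  step 8: 11 → 8
  step 9: 8 → 7
  step 10: 7 → 10
  step 11: 10 → 13
The y coordinate changes by +2 each step: at step 11 it is 31.

x=13, y=31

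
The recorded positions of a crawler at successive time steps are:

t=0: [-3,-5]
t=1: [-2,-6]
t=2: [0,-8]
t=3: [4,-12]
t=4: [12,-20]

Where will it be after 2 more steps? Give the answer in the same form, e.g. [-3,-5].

Step-to-step displacements: [+1,-1], [+2,-2], [+4,-4], [+8,-8]; each is 2× the previous.
step 5: [12,-20] + [+16,-16] → [28,-36]
step 6: [28,-36] + [+32,-32] → [60,-68]

[60,-68]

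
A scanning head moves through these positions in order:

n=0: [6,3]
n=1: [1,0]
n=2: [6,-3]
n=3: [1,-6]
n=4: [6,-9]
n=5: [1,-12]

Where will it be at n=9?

[1,-24]

First: cycles through 6, 1 every 2 steps. Step 9 lands at position 1 of the cycle → 1.
Second: linear, -3 per step → -24 at step 9.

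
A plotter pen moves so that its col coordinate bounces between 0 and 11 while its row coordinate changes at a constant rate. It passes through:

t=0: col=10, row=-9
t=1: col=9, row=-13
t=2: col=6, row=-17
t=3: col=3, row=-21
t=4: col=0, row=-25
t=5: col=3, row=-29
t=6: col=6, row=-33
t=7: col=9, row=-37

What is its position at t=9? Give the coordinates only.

col=7, row=-45

The col coordinate reflects between 0 and 11, moving 3 per step.
  step 8: 9 → 10
  step 9: 10 → 7
The row coordinate changes by -4 each step: at step 9 it is -45.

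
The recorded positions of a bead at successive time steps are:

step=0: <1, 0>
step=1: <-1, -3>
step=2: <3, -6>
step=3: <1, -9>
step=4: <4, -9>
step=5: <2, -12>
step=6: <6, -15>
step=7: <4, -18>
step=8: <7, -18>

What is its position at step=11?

<7, -27>

Step-to-step displacements: <-2, -3>, <+4, -3>, <-2, -3>, <+3, +0>, <-2, -3>, <+4, -3>, <-2, -3>, <+3, +0> — a repeating cycle of length 4.
step 9: apply <-2, -3> → <5, -21>
step 10: apply <+4, -3> → <9, -24>
step 11: apply <-2, -3> → <7, -27>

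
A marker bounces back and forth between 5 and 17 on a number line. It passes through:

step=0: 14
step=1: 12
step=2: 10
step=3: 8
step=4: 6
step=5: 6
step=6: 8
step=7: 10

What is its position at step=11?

16

The value travels 2 per step and bounces off the walls at 5 and 17.
  step 8: 10 → 12
  step 9: 12 → 14
  step 10: 14 → 16
  step 11: 16 → 16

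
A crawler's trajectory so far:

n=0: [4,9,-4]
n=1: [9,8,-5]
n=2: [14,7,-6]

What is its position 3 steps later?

Constant displacement of [+5,-1,-1] per step.
step 3: [14,7,-6] + [+5,-1,-1] → [19,6,-7]
step 4: [19,6,-7] + [+5,-1,-1] → [24,5,-8]
step 5: [24,5,-8] + [+5,-1,-1] → [29,4,-9]

[29,4,-9]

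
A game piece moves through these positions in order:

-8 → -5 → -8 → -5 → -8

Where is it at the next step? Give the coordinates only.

-5

Step-to-step displacements: +3, -3, +3, -3; each is -1× the previous.
step 5: -8 + 3 → -5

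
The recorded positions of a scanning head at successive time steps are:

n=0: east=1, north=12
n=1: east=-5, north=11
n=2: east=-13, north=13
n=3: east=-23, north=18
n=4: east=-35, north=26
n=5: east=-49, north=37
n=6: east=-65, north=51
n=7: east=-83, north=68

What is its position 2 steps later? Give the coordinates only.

east=-125, north=111

First differences are (-6, -1), (-8, +2), (-10, +5), (-12, +8), (-14, +11), (-16, +14), (-18, +17); their common second difference is (-2, +3) (constant acceleration).
step 8: east=-83, north=68 + (-20, +20) → east=-103, north=88
step 9: east=-103, north=88 + (-22, +23) → east=-125, north=111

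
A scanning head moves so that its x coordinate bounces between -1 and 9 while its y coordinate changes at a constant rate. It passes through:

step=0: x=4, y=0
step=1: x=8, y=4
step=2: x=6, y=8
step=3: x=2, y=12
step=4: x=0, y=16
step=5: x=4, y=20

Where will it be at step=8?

The x coordinate reflects between -1 and 9, moving 4 per step.
  step 6: 4 → 8
  step 7: 8 → 6
  step 8: 6 → 2
The y coordinate changes by +4 each step: at step 8 it is 32.

x=2, y=32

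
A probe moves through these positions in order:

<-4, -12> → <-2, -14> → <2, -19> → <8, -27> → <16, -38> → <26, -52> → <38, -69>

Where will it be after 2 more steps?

<68, -112>

First differences are <+2, -2>, <+4, -5>, <+6, -8>, <+8, -11>, <+10, -14>, <+12, -17>; their common second difference is <+2, -3> (constant acceleration).
step 7: <38, -69> + <+14, -20> → <52, -89>
step 8: <52, -89> + <+16, -23> → <68, -112>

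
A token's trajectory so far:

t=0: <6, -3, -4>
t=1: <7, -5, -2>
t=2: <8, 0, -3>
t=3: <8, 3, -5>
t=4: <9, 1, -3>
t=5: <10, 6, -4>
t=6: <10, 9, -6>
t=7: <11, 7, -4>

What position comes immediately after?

Differencing gives <+1, -2, +2>, <+1, +5, -1>, <+0, +3, -2>, <+1, -2, +2>, <+1, +5, -1>, <+0, +3, -2>, <+1, -2, +2>. This is the pattern <+1, -2, +2>, <+1, +5, -1>, <+0, +3, -2> repeated.
step 8: apply <+1, +5, -1> → <12, 12, -5>

<12, 12, -5>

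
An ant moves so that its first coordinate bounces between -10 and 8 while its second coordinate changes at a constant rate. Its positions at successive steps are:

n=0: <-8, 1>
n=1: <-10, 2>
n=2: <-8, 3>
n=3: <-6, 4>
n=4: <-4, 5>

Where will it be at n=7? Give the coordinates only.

<2, 8>

The first coordinate reflects between -10 and 8, moving 2 per step.
  step 5: -4 → -2
  step 6: -2 → 0
  step 7: 0 → 2
The second coordinate changes by +1 each step: at step 7 it is 8.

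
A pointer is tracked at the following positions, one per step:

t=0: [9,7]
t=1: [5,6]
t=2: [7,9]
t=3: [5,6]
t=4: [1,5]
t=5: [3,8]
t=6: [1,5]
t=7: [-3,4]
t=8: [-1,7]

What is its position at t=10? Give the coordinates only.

The moves between consecutive positions are [-4,-1], [+2,+3], [-2,-3], [-4,-1], [+2,+3], [-2,-3], [-4,-1], [+2,+3]; they repeat the 3-cycle [[-4,-1], [+2,+3], [-2,-3]].
step 9: apply [-2,-3] → [-3,4]
step 10: apply [-4,-1] → [-7,3]

[-7,3]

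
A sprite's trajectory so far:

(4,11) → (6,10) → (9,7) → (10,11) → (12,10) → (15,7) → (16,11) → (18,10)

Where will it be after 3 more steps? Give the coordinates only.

(24,10)

Differencing gives (+2,-1), (+3,-3), (+1,+4), (+2,-1), (+3,-3), (+1,+4), (+2,-1). This is the pattern (+2,-1), (+3,-3), (+1,+4) repeated.
step 8: apply (+3,-3) → (21,7)
step 9: apply (+1,+4) → (22,11)
step 10: apply (+2,-1) → (24,10)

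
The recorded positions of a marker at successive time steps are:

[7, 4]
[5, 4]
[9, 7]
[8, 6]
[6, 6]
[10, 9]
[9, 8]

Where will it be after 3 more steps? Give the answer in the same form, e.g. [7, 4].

The moves between consecutive positions are [-2, +0], [+4, +3], [-1, -1], [-2, +0], [+4, +3], [-1, -1]; they repeat the 3-cycle [[-2, +0], [+4, +3], [-1, -1]].
step 7: apply [-2, +0] → [7, 8]
step 8: apply [+4, +3] → [11, 11]
step 9: apply [-1, -1] → [10, 10]

[10, 10]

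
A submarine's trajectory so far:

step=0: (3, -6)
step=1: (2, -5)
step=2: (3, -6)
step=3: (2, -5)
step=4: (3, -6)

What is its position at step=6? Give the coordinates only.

The jumps are (-1, +1), (+1, -1), (-1, +1), (+1, -1) — a geometric progression with ratio -1.
step 5: (3, -6) + (-1, +1) → (2, -5)
step 6: (2, -5) + (+1, -1) → (3, -6)

(3, -6)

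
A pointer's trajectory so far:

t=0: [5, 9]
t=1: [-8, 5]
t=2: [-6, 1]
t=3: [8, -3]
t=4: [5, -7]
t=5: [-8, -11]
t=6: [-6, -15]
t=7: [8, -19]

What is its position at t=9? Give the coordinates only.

First: cycles through 5, -8, -6, 8 every 4 steps. Step 9 lands at position 1 of the cycle → -8.
Second: linear, -4 per step → -27 at step 9.

[-8, -27]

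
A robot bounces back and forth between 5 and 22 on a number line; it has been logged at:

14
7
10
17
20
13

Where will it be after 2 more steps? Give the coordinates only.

11

The value travels 7 per step and bounces off the walls at 5 and 22.
  step 6: 13 → 6
  step 7: 6 → 11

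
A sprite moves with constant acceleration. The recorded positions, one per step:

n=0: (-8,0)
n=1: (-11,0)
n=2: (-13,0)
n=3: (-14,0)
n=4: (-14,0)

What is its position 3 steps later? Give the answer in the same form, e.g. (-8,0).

First differences are (-3,+0), (-2,+0), (-1,+0), (+0,+0); their common second difference is (+1,+0) (constant acceleration).
step 5: (-14,0) + (+1,+0) → (-13,0)
step 6: (-13,0) + (+2,+0) → (-11,0)
step 7: (-11,0) + (+3,+0) → (-8,0)

(-8,0)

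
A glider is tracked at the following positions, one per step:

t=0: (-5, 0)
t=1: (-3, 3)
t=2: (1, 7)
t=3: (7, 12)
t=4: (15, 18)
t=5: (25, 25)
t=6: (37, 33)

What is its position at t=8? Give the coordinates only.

(67, 52)

Successive displacements: (+2, +3), (+4, +4), (+6, +5), (+8, +6), (+10, +7), (+12, +8) — each changes by (+2, +1).
step 7: (37, 33) + (+14, +9) → (51, 42)
step 8: (51, 42) + (+16, +10) → (67, 52)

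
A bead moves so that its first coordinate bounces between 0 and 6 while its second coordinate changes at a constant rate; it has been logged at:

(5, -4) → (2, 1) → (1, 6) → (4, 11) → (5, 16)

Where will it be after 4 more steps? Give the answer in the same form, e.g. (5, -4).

The first coordinate travels 3 per step and bounces off the walls at 0 and 6.
  step 5: 5 → 2
  step 6: 2 → 1
  step 7: 1 → 4
  step 8: 4 → 5
The second coordinate changes by +5 each step: at step 8 it is 36.

(5, 36)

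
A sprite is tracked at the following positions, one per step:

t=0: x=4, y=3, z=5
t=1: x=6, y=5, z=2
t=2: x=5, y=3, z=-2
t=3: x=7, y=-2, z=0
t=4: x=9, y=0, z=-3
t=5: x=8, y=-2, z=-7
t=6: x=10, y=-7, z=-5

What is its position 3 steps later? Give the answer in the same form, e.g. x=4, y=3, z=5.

x=13, y=-12, z=-10

The moves between consecutive positions are (+2,+2,-3), (-1,-2,-4), (+2,-5,+2), (+2,+2,-3), (-1,-2,-4), (+2,-5,+2); they repeat the 3-cycle [(+2,+2,-3), (-1,-2,-4), (+2,-5,+2)].
step 7: apply (+2,+2,-3) → x=12, y=-5, z=-8
step 8: apply (-1,-2,-4) → x=11, y=-7, z=-12
step 9: apply (+2,-5,+2) → x=13, y=-12, z=-10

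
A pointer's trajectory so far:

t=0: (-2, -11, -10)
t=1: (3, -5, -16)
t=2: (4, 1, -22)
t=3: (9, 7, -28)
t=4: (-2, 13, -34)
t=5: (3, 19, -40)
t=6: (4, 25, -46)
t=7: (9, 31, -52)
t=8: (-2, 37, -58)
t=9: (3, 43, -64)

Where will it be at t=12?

(-2, 61, -82)

The first coordinate repeats the cycle [-2, 3, 4, 9] with period 4; step 12 mod 4 = 0, giving -2.
The second coordinate changes by +6 each step, so at step 12 it is -11 + 12·(6) = 61.
The third coordinate changes by -6 each step, so at step 12 it is -10 + 12·(-6) = -82.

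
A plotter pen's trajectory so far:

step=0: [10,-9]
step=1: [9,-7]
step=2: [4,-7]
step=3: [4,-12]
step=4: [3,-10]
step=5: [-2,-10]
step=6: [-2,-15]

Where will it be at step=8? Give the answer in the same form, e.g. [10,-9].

The moves between consecutive positions are [-1,+2], [-5,+0], [+0,-5], [-1,+2], [-5,+0], [+0,-5]; they repeat the 3-cycle [[-1,+2], [-5,+0], [+0,-5]].
step 7: apply [-1,+2] → [-3,-13]
step 8: apply [-5,+0] → [-8,-13]

[-8,-13]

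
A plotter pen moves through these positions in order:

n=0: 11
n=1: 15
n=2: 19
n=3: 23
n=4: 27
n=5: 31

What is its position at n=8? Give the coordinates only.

The position changes by +4 every step.
step 6: 31 + 4 → 35
step 7: 35 + 4 → 39
step 8: 39 + 4 → 43

43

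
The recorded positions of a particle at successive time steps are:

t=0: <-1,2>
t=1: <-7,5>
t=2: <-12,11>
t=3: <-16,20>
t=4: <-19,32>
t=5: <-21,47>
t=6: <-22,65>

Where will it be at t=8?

Taking differences between consecutive positions: <-6,+3>, <-5,+6>, <-4,+9>, <-3,+12>, <-2,+15>, <-1,+18>. These grow by <+1,+3> each step.
step 7: <-22,65> + <+0,+21> → <-22,86>
step 8: <-22,86> + <+1,+24> → <-21,110>

<-21,110>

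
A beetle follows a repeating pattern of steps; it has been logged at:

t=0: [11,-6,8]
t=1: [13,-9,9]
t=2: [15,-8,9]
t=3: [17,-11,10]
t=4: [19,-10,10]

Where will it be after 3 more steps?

[25,-15,12]

Step-to-step displacements: [+2,-3,+1], [+2,+1,+0], [+2,-3,+1], [+2,+1,+0] — a repeating cycle of length 2.
step 5: apply [+2,-3,+1] → [21,-13,11]
step 6: apply [+2,+1,+0] → [23,-12,11]
step 7: apply [+2,-3,+1] → [25,-15,12]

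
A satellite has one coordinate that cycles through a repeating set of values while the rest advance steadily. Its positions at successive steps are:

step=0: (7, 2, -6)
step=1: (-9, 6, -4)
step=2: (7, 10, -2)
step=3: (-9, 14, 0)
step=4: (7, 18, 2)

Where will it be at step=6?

The first coordinate repeats the cycle [7, -9] with period 2; step 6 mod 2 = 0, giving 7.
The second coordinate changes by +4 each step, so at step 6 it is 2 + 6·(4) = 26.
The third coordinate changes by +2 each step, so at step 6 it is -6 + 6·(2) = 6.

(7, 26, 6)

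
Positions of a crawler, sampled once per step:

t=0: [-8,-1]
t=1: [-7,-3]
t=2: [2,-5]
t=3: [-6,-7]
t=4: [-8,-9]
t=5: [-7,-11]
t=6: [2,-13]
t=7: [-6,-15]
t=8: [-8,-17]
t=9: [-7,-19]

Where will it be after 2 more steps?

The first coordinate repeats the cycle [-8, -7, 2, -6] with period 4; step 11 mod 4 = 3, giving -6.
The second coordinate changes by -2 each step, so at step 11 it is -1 + 11·(-2) = -23.

[-6,-23]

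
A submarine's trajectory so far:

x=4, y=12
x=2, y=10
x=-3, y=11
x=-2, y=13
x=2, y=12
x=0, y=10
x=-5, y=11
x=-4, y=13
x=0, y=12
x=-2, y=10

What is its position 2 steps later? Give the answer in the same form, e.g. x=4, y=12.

The moves between consecutive positions are (-2, -2), (-5, +1), (+1, +2), (+4, -1), (-2, -2), (-5, +1), (+1, +2), (+4, -1), (-2, -2); they repeat the 4-cycle [(-2, -2), (-5, +1), (+1, +2), (+4, -1)].
step 10: apply (-5, +1) → x=-7, y=11
step 11: apply (+1, +2) → x=-6, y=13

x=-6, y=13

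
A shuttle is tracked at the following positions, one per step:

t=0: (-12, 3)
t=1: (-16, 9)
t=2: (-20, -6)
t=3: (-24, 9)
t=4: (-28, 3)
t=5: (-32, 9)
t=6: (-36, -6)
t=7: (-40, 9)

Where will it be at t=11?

(-56, 9)

The first coordinate changes by -4 each step, so at step 11 it is -12 + 11·(-4) = -56.
The second coordinate repeats the cycle [3, 9, -6, 9] with period 4; step 11 mod 4 = 3, giving 9.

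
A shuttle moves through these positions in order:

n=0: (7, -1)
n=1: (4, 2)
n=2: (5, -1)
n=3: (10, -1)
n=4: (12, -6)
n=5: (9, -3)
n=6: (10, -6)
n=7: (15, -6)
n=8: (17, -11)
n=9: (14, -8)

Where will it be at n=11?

(20, -11)

Step-to-step displacements: (-3, +3), (+1, -3), (+5, +0), (+2, -5), (-3, +3), (+1, -3), (+5, +0), (+2, -5), (-3, +3) — a repeating cycle of length 4.
step 10: apply (+1, -3) → (15, -11)
step 11: apply (+5, +0) → (20, -11)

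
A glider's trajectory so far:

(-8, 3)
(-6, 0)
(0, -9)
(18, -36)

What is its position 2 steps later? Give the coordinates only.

Step-to-step displacements: (+2, -3), (+6, -9), (+18, -27); each is 3× the previous.
step 4: (18, -36) + (+54, -81) → (72, -117)
step 5: (72, -117) + (+162, -243) → (234, -360)

(234, -360)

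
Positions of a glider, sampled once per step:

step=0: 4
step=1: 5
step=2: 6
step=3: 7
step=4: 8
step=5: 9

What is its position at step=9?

Each step adds +1 to the position.
step 6: 9 + 1 → 10
step 7: 10 + 1 → 11
step 8: 11 + 1 → 12
step 9: 12 + 1 → 13

13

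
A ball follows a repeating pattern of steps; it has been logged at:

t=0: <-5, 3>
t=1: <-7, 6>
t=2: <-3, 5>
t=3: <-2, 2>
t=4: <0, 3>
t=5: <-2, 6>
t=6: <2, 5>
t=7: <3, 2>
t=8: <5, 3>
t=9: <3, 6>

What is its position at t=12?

<10, 3>

Differencing gives <-2, +3>, <+4, -1>, <+1, -3>, <+2, +1>, <-2, +3>, <+4, -1>, <+1, -3>, <+2, +1>, <-2, +3>. This is the pattern <-2, +3>, <+4, -1>, <+1, -3>, <+2, +1> repeated.
step 10: apply <+4, -1> → <7, 5>
step 11: apply <+1, -3> → <8, 2>
step 12: apply <+2, +1> → <10, 3>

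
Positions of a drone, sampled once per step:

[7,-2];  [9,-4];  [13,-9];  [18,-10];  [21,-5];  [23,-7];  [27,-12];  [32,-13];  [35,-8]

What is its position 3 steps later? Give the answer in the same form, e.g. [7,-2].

The moves between consecutive positions are [+2,-2], [+4,-5], [+5,-1], [+3,+5], [+2,-2], [+4,-5], [+5,-1], [+3,+5]; they repeat the 4-cycle [[+2,-2], [+4,-5], [+5,-1], [+3,+5]].
step 9: apply [+2,-2] → [37,-10]
step 10: apply [+4,-5] → [41,-15]
step 11: apply [+5,-1] → [46,-16]

[46,-16]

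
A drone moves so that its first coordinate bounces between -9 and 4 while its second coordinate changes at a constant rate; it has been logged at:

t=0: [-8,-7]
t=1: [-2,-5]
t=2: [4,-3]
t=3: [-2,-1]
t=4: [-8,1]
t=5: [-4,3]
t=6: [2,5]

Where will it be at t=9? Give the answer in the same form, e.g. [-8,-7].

The first coordinate reflects between -9 and 4, moving 6 per step.
  step 7: 2 → 0
  step 8: 0 → -6
  step 9: -6 → -6
The second coordinate changes by +2 each step: at step 9 it is 11.

[-6,11]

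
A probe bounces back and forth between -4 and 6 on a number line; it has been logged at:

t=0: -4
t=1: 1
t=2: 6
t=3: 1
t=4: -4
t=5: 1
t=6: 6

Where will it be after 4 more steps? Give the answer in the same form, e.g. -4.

The value reflects between -4 and 6, moving 5 per step.
  step 7: 6 → 1
  step 8: 1 → -4
  step 9: -4 → 1
  step 10: 1 → 6

6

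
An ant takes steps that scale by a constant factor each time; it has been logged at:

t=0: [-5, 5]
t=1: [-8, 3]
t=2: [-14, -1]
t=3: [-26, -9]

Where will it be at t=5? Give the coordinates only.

[-98, -57]

Step-to-step displacements: [-3, -2], [-6, -4], [-12, -8]; each is 2× the previous.
step 4: [-26, -9] + [-24, -16] → [-50, -25]
step 5: [-50, -25] + [-48, -32] → [-98, -57]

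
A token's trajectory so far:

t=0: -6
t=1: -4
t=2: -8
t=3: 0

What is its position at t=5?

16

Consecutive displacements +2, -4, +8 scale by a factor of -2 each step.
step 4: 0 − 16 → -16
step 5: -16 + 32 → 16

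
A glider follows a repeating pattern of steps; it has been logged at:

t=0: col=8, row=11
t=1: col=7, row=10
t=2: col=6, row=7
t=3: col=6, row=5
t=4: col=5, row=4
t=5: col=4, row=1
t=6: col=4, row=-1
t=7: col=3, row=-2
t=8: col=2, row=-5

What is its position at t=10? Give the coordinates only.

col=1, row=-8

Step-to-step displacements: (-1, -1), (-1, -3), (+0, -2), (-1, -1), (-1, -3), (+0, -2), (-1, -1), (-1, -3) — a repeating cycle of length 3.
step 9: apply (+0, -2) → col=2, row=-7
step 10: apply (-1, -1) → col=1, row=-8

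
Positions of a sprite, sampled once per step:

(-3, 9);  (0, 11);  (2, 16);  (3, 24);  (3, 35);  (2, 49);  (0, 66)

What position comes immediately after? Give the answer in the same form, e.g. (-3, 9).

Successive displacements: (+3, +2), (+2, +5), (+1, +8), (+0, +11), (-1, +14), (-2, +17) — each changes by (-1, +3).
step 7: (0, 66) + (-3, +20) → (-3, 86)

(-3, 86)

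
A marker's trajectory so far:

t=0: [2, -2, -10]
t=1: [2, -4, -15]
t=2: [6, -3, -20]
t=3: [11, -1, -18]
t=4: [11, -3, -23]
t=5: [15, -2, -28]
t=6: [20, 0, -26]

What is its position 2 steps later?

The moves between consecutive positions are [+0, -2, -5], [+4, +1, -5], [+5, +2, +2], [+0, -2, -5], [+4, +1, -5], [+5, +2, +2]; they repeat the 3-cycle [[+0, -2, -5], [+4, +1, -5], [+5, +2, +2]].
step 7: apply [+0, -2, -5] → [20, -2, -31]
step 8: apply [+4, +1, -5] → [24, -1, -36]

[24, -1, -36]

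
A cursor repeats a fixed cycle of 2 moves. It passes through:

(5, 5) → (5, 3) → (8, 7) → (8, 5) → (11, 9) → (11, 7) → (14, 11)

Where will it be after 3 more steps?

Step-to-step displacements: (+0, -2), (+3, +4), (+0, -2), (+3, +4), (+0, -2), (+3, +4) — a repeating cycle of length 2.
step 7: apply (+0, -2) → (14, 9)
step 8: apply (+3, +4) → (17, 13)
step 9: apply (+0, -2) → (17, 11)

(17, 11)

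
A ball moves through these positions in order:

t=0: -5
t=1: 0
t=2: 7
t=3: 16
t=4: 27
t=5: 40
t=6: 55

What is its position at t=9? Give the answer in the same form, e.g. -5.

112

Taking differences between consecutive positions: +5, +7, +9, +11, +13, +15. These grow by +2 each step.
step 7: 55 + 17 → 72
step 8: 72 + 19 → 91
step 9: 91 + 21 → 112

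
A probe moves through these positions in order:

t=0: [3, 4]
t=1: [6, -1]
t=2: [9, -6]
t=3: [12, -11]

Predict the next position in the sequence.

The position changes by [+3, -5] every step.
step 4: [12, -11] + [+3, -5] → [15, -16]

[15, -16]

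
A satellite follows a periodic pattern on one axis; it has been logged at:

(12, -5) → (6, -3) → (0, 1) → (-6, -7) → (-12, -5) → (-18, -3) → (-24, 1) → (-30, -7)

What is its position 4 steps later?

(-54, -7)

First: linear, -6 per step → -54 at step 11.
Second: cycles through -5, -3, 1, -7 every 4 steps. Step 11 lands at position 3 of the cycle → -7.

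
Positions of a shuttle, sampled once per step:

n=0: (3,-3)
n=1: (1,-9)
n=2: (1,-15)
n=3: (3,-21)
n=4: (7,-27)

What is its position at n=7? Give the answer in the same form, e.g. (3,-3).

Taking differences between consecutive positions: (-2,-6), (+0,-6), (+2,-6), (+4,-6). These grow by (+2,+0) each step.
step 5: (7,-27) + (+6,-6) → (13,-33)
step 6: (13,-33) + (+8,-6) → (21,-39)
step 7: (21,-39) + (+10,-6) → (31,-45)

(31,-45)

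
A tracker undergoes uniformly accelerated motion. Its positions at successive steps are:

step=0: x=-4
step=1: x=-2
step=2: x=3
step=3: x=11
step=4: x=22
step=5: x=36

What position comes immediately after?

x=53

First differences are +2, +5, +8, +11, +14; their common second difference is +3 (constant acceleration).
step 6: 36 + 17 → x=53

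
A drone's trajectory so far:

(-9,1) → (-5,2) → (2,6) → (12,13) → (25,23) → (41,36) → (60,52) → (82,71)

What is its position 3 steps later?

(166,146)

Taking differences between consecutive positions: (+4,+1), (+7,+4), (+10,+7), (+13,+10), (+16,+13), (+19,+16), (+22,+19). These grow by (+3,+3) each step.
step 8: (82,71) + (+25,+22) → (107,93)
step 9: (107,93) + (+28,+25) → (135,118)
step 10: (135,118) + (+31,+28) → (166,146)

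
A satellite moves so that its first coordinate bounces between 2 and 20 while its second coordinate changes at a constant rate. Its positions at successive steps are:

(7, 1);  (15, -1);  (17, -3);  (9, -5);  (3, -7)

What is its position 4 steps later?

The first coordinate reflects between 2 and 20, moving 8 per step.
  step 5: 3 → 11
  step 6: 11 → 19
  step 7: 19 → 13
  step 8: 13 → 5
The second coordinate changes by -2 each step: at step 8 it is -15.

(5, -15)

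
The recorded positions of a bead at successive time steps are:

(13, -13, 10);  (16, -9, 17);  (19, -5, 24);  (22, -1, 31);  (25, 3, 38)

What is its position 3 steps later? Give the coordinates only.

Constant displacement of (+3, +4, +7) per step.
step 5: (25, 3, 38) + (+3, +4, +7) → (28, 7, 45)
step 6: (28, 7, 45) + (+3, +4, +7) → (31, 11, 52)
step 7: (31, 11, 52) + (+3, +4, +7) → (34, 15, 59)

(34, 15, 59)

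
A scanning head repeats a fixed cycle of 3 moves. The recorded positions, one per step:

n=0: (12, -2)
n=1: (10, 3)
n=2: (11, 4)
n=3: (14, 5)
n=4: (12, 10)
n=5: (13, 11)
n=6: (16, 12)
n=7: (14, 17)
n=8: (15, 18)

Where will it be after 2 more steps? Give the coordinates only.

(16, 24)

The moves between consecutive positions are (-2, +5), (+1, +1), (+3, +1), (-2, +5), (+1, +1), (+3, +1), (-2, +5), (+1, +1); they repeat the 3-cycle [(-2, +5), (+1, +1), (+3, +1)].
step 9: apply (+3, +1) → (18, 19)
step 10: apply (-2, +5) → (16, 24)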